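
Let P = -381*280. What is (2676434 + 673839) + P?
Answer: 3243593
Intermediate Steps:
P = -106680
(2676434 + 673839) + P = (2676434 + 673839) - 106680 = 3350273 - 106680 = 3243593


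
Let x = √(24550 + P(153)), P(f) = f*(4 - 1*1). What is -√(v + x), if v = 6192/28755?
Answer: -√(244240 + 1134225*√25009)/1065 ≈ -12.584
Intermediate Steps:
v = 688/3195 (v = 6192*(1/28755) = 688/3195 ≈ 0.21534)
P(f) = 3*f (P(f) = f*(4 - 1) = f*3 = 3*f)
x = √25009 (x = √(24550 + 3*153) = √(24550 + 459) = √25009 ≈ 158.14)
-√(v + x) = -√(688/3195 + √25009)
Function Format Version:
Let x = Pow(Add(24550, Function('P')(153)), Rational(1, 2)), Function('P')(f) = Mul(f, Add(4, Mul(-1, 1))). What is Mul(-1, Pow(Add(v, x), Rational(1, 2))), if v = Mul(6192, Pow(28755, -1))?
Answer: Mul(Rational(-1, 1065), Pow(Add(244240, Mul(1134225, Pow(25009, Rational(1, 2)))), Rational(1, 2))) ≈ -12.584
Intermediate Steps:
v = Rational(688, 3195) (v = Mul(6192, Rational(1, 28755)) = Rational(688, 3195) ≈ 0.21534)
Function('P')(f) = Mul(3, f) (Function('P')(f) = Mul(f, Add(4, -1)) = Mul(f, 3) = Mul(3, f))
x = Pow(25009, Rational(1, 2)) (x = Pow(Add(24550, Mul(3, 153)), Rational(1, 2)) = Pow(Add(24550, 459), Rational(1, 2)) = Pow(25009, Rational(1, 2)) ≈ 158.14)
Mul(-1, Pow(Add(v, x), Rational(1, 2))) = Mul(-1, Pow(Add(Rational(688, 3195), Pow(25009, Rational(1, 2))), Rational(1, 2)))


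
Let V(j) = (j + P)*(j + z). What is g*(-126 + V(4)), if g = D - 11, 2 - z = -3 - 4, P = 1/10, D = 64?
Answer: -38531/10 ≈ -3853.1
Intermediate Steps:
P = ⅒ ≈ 0.10000
z = 9 (z = 2 - (-3 - 4) = 2 - 1*(-7) = 2 + 7 = 9)
g = 53 (g = 64 - 11 = 53)
V(j) = (9 + j)*(⅒ + j) (V(j) = (j + ⅒)*(j + 9) = (⅒ + j)*(9 + j) = (9 + j)*(⅒ + j))
g*(-126 + V(4)) = 53*(-126 + (9/10 + 4² + (91/10)*4)) = 53*(-126 + (9/10 + 16 + 182/5)) = 53*(-126 + 533/10) = 53*(-727/10) = -38531/10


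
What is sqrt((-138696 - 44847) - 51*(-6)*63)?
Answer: I*sqrt(164265) ≈ 405.3*I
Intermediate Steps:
sqrt((-138696 - 44847) - 51*(-6)*63) = sqrt(-183543 + 306*63) = sqrt(-183543 + 19278) = sqrt(-164265) = I*sqrt(164265)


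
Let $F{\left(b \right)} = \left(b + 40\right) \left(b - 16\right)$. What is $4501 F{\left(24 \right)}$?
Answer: $2304512$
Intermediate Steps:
$F{\left(b \right)} = \left(-16 + b\right) \left(40 + b\right)$ ($F{\left(b \right)} = \left(40 + b\right) \left(-16 + b\right) = \left(-16 + b\right) \left(40 + b\right)$)
$4501 F{\left(24 \right)} = 4501 \left(-640 + 24^{2} + 24 \cdot 24\right) = 4501 \left(-640 + 576 + 576\right) = 4501 \cdot 512 = 2304512$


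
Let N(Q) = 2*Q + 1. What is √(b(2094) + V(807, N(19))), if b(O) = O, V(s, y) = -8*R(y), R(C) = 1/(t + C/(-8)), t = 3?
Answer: √472110/15 ≈ 45.807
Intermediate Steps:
R(C) = 1/(3 - C/8) (R(C) = 1/(3 + C/(-8)) = 1/(3 + C*(-⅛)) = 1/(3 - C/8))
N(Q) = 1 + 2*Q
V(s, y) = 64/(-24 + y) (V(s, y) = -(-64)/(-24 + y) = 64/(-24 + y))
√(b(2094) + V(807, N(19))) = √(2094 + 64/(-24 + (1 + 2*19))) = √(2094 + 64/(-24 + (1 + 38))) = √(2094 + 64/(-24 + 39)) = √(2094 + 64/15) = √(31474/15) = √472110/15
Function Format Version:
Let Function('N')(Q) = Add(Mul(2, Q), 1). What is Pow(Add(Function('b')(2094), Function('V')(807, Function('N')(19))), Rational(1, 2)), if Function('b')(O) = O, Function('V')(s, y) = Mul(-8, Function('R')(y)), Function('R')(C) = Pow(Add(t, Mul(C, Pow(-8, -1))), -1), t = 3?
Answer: Mul(Rational(1, 15), Pow(472110, Rational(1, 2))) ≈ 45.807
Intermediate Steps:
Function('R')(C) = Pow(Add(3, Mul(Rational(-1, 8), C)), -1) (Function('R')(C) = Pow(Add(3, Mul(C, Pow(-8, -1))), -1) = Pow(Add(3, Mul(C, Rational(-1, 8))), -1) = Pow(Add(3, Mul(Rational(-1, 8), C)), -1))
Function('N')(Q) = Add(1, Mul(2, Q))
Function('V')(s, y) = Mul(64, Pow(Add(-24, y), -1)) (Function('V')(s, y) = Mul(-8, Mul(-8, Pow(Add(-24, y), -1))) = Mul(64, Pow(Add(-24, y), -1)))
Pow(Add(Function('b')(2094), Function('V')(807, Function('N')(19))), Rational(1, 2)) = Pow(Add(2094, Mul(64, Pow(Add(-24, Add(1, Mul(2, 19))), -1))), Rational(1, 2)) = Pow(Add(2094, Mul(64, Pow(Add(-24, Add(1, 38)), -1))), Rational(1, 2)) = Pow(Add(2094, Mul(64, Pow(Add(-24, 39), -1))), Rational(1, 2)) = Pow(Add(2094, Mul(64, Pow(15, -1))), Rational(1, 2)) = Pow(Add(2094, Mul(64, Rational(1, 15))), Rational(1, 2)) = Pow(Add(2094, Rational(64, 15)), Rational(1, 2)) = Pow(Rational(31474, 15), Rational(1, 2)) = Mul(Rational(1, 15), Pow(472110, Rational(1, 2)))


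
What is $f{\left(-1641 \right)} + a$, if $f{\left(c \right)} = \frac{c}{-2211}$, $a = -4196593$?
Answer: $- \frac{3092888494}{737} \approx -4.1966 \cdot 10^{6}$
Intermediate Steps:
$f{\left(c \right)} = - \frac{c}{2211}$ ($f{\left(c \right)} = c \left(- \frac{1}{2211}\right) = - \frac{c}{2211}$)
$f{\left(-1641 \right)} + a = \left(- \frac{1}{2211}\right) \left(-1641\right) - 4196593 = \frac{547}{737} - 4196593 = - \frac{3092888494}{737}$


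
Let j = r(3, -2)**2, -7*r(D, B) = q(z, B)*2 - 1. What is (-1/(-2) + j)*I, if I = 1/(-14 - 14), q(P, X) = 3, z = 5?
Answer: -99/2744 ≈ -0.036079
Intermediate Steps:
r(D, B) = -5/7 (r(D, B) = -(3*2 - 1)/7 = -(6 - 1)/7 = -1/7*5 = -5/7)
j = 25/49 (j = (-5/7)**2 = 25/49 ≈ 0.51020)
I = -1/28 (I = 1/(-28) = -1/28 ≈ -0.035714)
(-1/(-2) + j)*I = (-1/(-2) + 25/49)*(-1/28) = (-1*(-1/2) + 25/49)*(-1/28) = (1/2 + 25/49)*(-1/28) = (99/98)*(-1/28) = -99/2744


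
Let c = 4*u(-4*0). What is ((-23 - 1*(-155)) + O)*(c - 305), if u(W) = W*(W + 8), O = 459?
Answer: -180255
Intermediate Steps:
u(W) = W*(8 + W)
c = 0 (c = 4*((-4*0)*(8 - 4*0)) = 4*(0*(8 + 0)) = 4*(0*8) = 4*0 = 0)
((-23 - 1*(-155)) + O)*(c - 305) = ((-23 - 1*(-155)) + 459)*(0 - 305) = ((-23 + 155) + 459)*(-305) = (132 + 459)*(-305) = 591*(-305) = -180255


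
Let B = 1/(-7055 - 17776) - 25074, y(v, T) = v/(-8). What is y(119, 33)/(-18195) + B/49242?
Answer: -15080328354677/29663383754520 ≈ -0.50838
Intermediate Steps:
y(v, T) = -v/8 (y(v, T) = v*(-⅛) = -v/8)
B = -622612495/24831 (B = 1/(-24831) - 25074 = -1/24831 - 25074 = -622612495/24831 ≈ -25074.)
y(119, 33)/(-18195) + B/49242 = -⅛*119/(-18195) - 622612495/24831/49242 = -119/8*(-1/18195) - 622612495/24831*1/49242 = 119/145560 - 622612495/1222728102 = -15080328354677/29663383754520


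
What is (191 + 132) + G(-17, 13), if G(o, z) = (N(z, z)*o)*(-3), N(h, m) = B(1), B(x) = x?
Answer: 374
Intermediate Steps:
N(h, m) = 1
G(o, z) = -3*o (G(o, z) = (1*o)*(-3) = o*(-3) = -3*o)
(191 + 132) + G(-17, 13) = (191 + 132) - 3*(-17) = 323 + 51 = 374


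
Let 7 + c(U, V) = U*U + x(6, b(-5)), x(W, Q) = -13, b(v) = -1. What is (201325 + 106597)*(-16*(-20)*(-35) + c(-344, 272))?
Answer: 32983372952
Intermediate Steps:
c(U, V) = -20 + U² (c(U, V) = -7 + (U*U - 13) = -7 + (U² - 13) = -7 + (-13 + U²) = -20 + U²)
(201325 + 106597)*(-16*(-20)*(-35) + c(-344, 272)) = (201325 + 106597)*(-16*(-20)*(-35) + (-20 + (-344)²)) = 307922*(320*(-35) + (-20 + 118336)) = 307922*(-11200 + 118316) = 307922*107116 = 32983372952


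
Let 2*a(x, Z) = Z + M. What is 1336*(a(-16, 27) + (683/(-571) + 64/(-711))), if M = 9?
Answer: 9065429336/405981 ≈ 22330.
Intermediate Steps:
a(x, Z) = 9/2 + Z/2 (a(x, Z) = (Z + 9)/2 = (9 + Z)/2 = 9/2 + Z/2)
1336*(a(-16, 27) + (683/(-571) + 64/(-711))) = 1336*((9/2 + (½)*27) + (683/(-571) + 64/(-711))) = 1336*((9/2 + 27/2) + (683*(-1/571) + 64*(-1/711))) = 1336*(18 + (-683/571 - 64/711)) = 1336*(18 - 522157/405981) = 1336*(6785501/405981) = 9065429336/405981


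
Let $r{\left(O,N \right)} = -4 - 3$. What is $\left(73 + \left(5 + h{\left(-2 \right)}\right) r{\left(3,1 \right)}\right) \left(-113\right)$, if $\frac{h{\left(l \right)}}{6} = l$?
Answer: $-13786$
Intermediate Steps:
$r{\left(O,N \right)} = -7$
$h{\left(l \right)} = 6 l$
$\left(73 + \left(5 + h{\left(-2 \right)}\right) r{\left(3,1 \right)}\right) \left(-113\right) = \left(73 + \left(5 + 6 \left(-2\right)\right) \left(-7\right)\right) \left(-113\right) = \left(73 + \left(5 - 12\right) \left(-7\right)\right) \left(-113\right) = \left(73 - -49\right) \left(-113\right) = \left(73 + 49\right) \left(-113\right) = 122 \left(-113\right) = -13786$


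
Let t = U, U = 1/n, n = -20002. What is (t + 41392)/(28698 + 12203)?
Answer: 827922783/818101802 ≈ 1.0120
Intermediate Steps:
U = -1/20002 (U = 1/(-20002) = -1/20002 ≈ -4.9995e-5)
t = -1/20002 ≈ -4.9995e-5
(t + 41392)/(28698 + 12203) = (-1/20002 + 41392)/(28698 + 12203) = (827922783/20002)/40901 = (827922783/20002)*(1/40901) = 827922783/818101802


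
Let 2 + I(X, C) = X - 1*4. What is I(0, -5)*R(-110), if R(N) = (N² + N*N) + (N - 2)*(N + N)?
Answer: -293040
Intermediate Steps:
I(X, C) = -6 + X (I(X, C) = -2 + (X - 1*4) = -2 + (X - 4) = -2 + (-4 + X) = -6 + X)
R(N) = 2*N² + 2*N*(-2 + N) (R(N) = (N² + N²) + (-2 + N)*(2*N) = 2*N² + 2*N*(-2 + N))
I(0, -5)*R(-110) = (-6 + 0)*(4*(-110)*(-1 - 110)) = -24*(-110)*(-111) = -6*48840 = -293040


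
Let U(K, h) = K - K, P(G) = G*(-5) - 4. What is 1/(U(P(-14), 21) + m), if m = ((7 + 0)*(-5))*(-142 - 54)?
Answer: 1/6860 ≈ 0.00014577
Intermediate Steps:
P(G) = -4 - 5*G (P(G) = -5*G - 4 = -4 - 5*G)
U(K, h) = 0
m = 6860 (m = (7*(-5))*(-196) = -35*(-196) = 6860)
1/(U(P(-14), 21) + m) = 1/(0 + 6860) = 1/6860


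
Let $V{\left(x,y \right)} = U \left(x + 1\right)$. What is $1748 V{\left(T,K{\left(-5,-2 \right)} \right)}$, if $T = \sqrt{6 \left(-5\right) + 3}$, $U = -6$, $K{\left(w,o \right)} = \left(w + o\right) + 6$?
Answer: $-10488 - 31464 i \sqrt{3} \approx -10488.0 - 54497.0 i$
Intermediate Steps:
$K{\left(w,o \right)} = 6 + o + w$ ($K{\left(w,o \right)} = \left(o + w\right) + 6 = 6 + o + w$)
$T = 3 i \sqrt{3}$ ($T = \sqrt{-30 + 3} = \sqrt{-27} = 3 i \sqrt{3} \approx 5.1962 i$)
$V{\left(x,y \right)} = -6 - 6 x$ ($V{\left(x,y \right)} = - 6 \left(x + 1\right) = - 6 \left(1 + x\right) = -6 - 6 x$)
$1748 V{\left(T,K{\left(-5,-2 \right)} \right)} = 1748 \left(-6 - 6 \cdot 3 i \sqrt{3}\right) = 1748 \left(-6 - 18 i \sqrt{3}\right) = -10488 - 31464 i \sqrt{3}$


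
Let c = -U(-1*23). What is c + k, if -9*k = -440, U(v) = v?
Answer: 647/9 ≈ 71.889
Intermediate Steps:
k = 440/9 (k = -⅑*(-440) = 440/9 ≈ 48.889)
c = 23 (c = -(-1)*23 = -1*(-23) = 23)
c + k = 23 + 440/9 = 647/9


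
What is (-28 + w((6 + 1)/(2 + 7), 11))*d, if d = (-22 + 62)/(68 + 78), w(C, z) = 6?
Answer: -440/73 ≈ -6.0274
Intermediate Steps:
d = 20/73 (d = 40/146 = 40*(1/146) = 20/73 ≈ 0.27397)
(-28 + w((6 + 1)/(2 + 7), 11))*d = (-28 + 6)*(20/73) = -22*20/73 = -440/73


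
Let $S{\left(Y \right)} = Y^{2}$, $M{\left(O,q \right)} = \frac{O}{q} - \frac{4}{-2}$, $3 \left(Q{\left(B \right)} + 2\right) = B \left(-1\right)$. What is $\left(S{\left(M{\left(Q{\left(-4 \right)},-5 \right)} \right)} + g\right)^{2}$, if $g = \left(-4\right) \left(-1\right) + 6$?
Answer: $\frac{10719076}{50625} \approx 211.73$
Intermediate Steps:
$Q{\left(B \right)} = -2 - \frac{B}{3}$ ($Q{\left(B \right)} = -2 + \frac{B \left(-1\right)}{3} = -2 + \frac{\left(-1\right) B}{3} = -2 - \frac{B}{3}$)
$M{\left(O,q \right)} = 2 + \frac{O}{q}$ ($M{\left(O,q \right)} = \frac{O}{q} - -2 = \frac{O}{q} + 2 = 2 + \frac{O}{q}$)
$g = 10$ ($g = 4 + 6 = 10$)
$\left(S{\left(M{\left(Q{\left(-4 \right)},-5 \right)} \right)} + g\right)^{2} = \left(\left(2 + \frac{-2 - - \frac{4}{3}}{-5}\right)^{2} + 10\right)^{2} = \left(\left(2 + \left(-2 + \frac{4}{3}\right) \left(- \frac{1}{5}\right)\right)^{2} + 10\right)^{2} = \left(\left(2 - - \frac{2}{15}\right)^{2} + 10\right)^{2} = \left(\left(2 + \frac{2}{15}\right)^{2} + 10\right)^{2} = \left(\left(\frac{32}{15}\right)^{2} + 10\right)^{2} = \left(\frac{1024}{225} + 10\right)^{2} = \left(\frac{3274}{225}\right)^{2} = \frac{10719076}{50625}$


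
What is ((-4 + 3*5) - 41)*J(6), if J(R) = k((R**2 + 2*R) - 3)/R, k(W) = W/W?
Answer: -5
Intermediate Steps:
k(W) = 1
J(R) = 1/R
((-4 + 3*5) - 41)*J(6) = ((-4 + 3*5) - 41)/6 = ((-4 + 15) - 41)*(1/6) = (11 - 41)*(1/6) = -30*1/6 = -5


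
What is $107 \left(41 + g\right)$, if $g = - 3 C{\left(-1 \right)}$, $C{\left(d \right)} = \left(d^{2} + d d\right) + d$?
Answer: $4066$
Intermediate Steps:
$C{\left(d \right)} = d + 2 d^{2}$ ($C{\left(d \right)} = \left(d^{2} + d^{2}\right) + d = 2 d^{2} + d = d + 2 d^{2}$)
$g = -3$ ($g = - 3 \left(- (1 + 2 \left(-1\right))\right) = - 3 \left(- (1 - 2)\right) = - 3 \left(\left(-1\right) \left(-1\right)\right) = \left(-3\right) 1 = -3$)
$107 \left(41 + g\right) = 107 \left(41 - 3\right) = 107 \cdot 38 = 4066$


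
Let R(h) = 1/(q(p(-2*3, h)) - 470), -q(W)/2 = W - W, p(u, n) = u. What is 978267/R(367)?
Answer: -459785490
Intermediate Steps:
q(W) = 0 (q(W) = -2*(W - W) = -2*0 = 0)
R(h) = -1/470 (R(h) = 1/(0 - 470) = 1/(-470) = -1/470)
978267/R(367) = 978267/(-1/470) = 978267*(-470) = -459785490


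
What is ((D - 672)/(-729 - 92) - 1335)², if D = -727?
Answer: 1198227972496/674041 ≈ 1.7777e+6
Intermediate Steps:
((D - 672)/(-729 - 92) - 1335)² = ((-727 - 672)/(-729 - 92) - 1335)² = (-1399/(-821) - 1335)² = (-1399*(-1/821) - 1335)² = (1399/821 - 1335)² = (-1094636/821)² = 1198227972496/674041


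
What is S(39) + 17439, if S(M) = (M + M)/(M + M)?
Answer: 17440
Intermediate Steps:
S(M) = 1 (S(M) = (2*M)/((2*M)) = (2*M)*(1/(2*M)) = 1)
S(39) + 17439 = 1 + 17439 = 17440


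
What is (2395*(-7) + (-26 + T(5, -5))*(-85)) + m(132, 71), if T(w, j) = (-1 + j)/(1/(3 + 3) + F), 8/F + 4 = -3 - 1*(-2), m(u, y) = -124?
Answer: -646497/43 ≈ -15035.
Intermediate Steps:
F = -8/5 (F = 8/(-4 + (-3 - 1*(-2))) = 8/(-4 + (-3 + 2)) = 8/(-4 - 1) = 8/(-5) = 8*(-1/5) = -8/5 ≈ -1.6000)
T(w, j) = 30/43 - 30*j/43 (T(w, j) = (-1 + j)/(1/(3 + 3) - 8/5) = (-1 + j)/(1/6 - 8/5) = (-1 + j)/(-43/30) = (-1 + j)*(-30/43) = 30/43 - 30*j/43)
(2395*(-7) + (-26 + T(5, -5))*(-85)) + m(132, 71) = (2395*(-7) + (-26 + (30/43 - 30/43*(-5)))*(-85)) - 124 = (-16765 + (-26 + (30/43 + 150/43))*(-85)) - 124 = (-16765 + (-26 + 180/43)*(-85)) - 124 = (-16765 - 938/43*(-85)) - 124 = (-16765 + 79730/43) - 124 = -641165/43 - 124 = -646497/43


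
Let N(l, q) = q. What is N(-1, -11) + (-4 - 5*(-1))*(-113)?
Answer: -124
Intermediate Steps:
N(-1, -11) + (-4 - 5*(-1))*(-113) = -11 + (-4 - 5*(-1))*(-113) = -11 + (-4 + 5)*(-113) = -11 + 1*(-113) = -11 - 113 = -124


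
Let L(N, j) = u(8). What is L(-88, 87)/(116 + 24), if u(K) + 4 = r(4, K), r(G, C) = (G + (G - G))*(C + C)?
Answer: 3/7 ≈ 0.42857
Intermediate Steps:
r(G, C) = 2*C*G (r(G, C) = (G + 0)*(2*C) = G*(2*C) = 2*C*G)
u(K) = -4 + 8*K (u(K) = -4 + 2*K*4 = -4 + 8*K)
L(N, j) = 60 (L(N, j) = -4 + 8*8 = -4 + 64 = 60)
L(-88, 87)/(116 + 24) = 60/(116 + 24) = 60/140 = (1/140)*60 = 3/7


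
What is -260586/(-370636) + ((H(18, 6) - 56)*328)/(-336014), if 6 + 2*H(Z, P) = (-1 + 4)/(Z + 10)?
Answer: 54566002/71738989 ≈ 0.76062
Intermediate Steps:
H(Z, P) = -3 + 3/(2*(10 + Z)) (H(Z, P) = -3 + ((-1 + 4)/(Z + 10))/2 = -3 + (3/(10 + Z))/2 = -3 + 3/(2*(10 + Z)))
-260586/(-370636) + ((H(18, 6) - 56)*328)/(-336014) = -260586/(-370636) + ((3*(-19 - 2*18)/(2*(10 + 18)) - 56)*328)/(-336014) = -260586*(-1/370636) + (((3/2)*(-19 - 36)/28 - 56)*328)*(-1/336014) = 4203/5978 + (((3/2)*(1/28)*(-55) - 56)*328)*(-1/336014) = 4203/5978 + ((-165/56 - 56)*328)*(-1/336014) = 4203/5978 - 3301/56*328*(-1/336014) = 4203/5978 - 135341/7*(-1/336014) = 4203/5978 + 135341/2352098 = 54566002/71738989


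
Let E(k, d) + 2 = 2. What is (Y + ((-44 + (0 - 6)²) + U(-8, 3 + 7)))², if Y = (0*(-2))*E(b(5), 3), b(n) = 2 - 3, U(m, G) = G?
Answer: 4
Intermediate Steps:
b(n) = -1
E(k, d) = 0 (E(k, d) = -2 + 2 = 0)
Y = 0 (Y = (0*(-2))*0 = 0*0 = 0)
(Y + ((-44 + (0 - 6)²) + U(-8, 3 + 7)))² = (0 + ((-44 + (0 - 6)²) + (3 + 7)))² = (0 + ((-44 + (-6)²) + 10))² = (0 + ((-44 + 36) + 10))² = (0 + (-8 + 10))² = (0 + 2)² = 2² = 4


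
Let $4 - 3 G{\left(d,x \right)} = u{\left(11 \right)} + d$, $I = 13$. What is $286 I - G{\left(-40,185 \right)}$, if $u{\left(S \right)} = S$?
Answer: $3707$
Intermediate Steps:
$G{\left(d,x \right)} = - \frac{7}{3} - \frac{d}{3}$ ($G{\left(d,x \right)} = \frac{4}{3} - \frac{11 + d}{3} = \frac{4}{3} - \left(\frac{11}{3} + \frac{d}{3}\right) = - \frac{7}{3} - \frac{d}{3}$)
$286 I - G{\left(-40,185 \right)} = 286 \cdot 13 - \left(- \frac{7}{3} - - \frac{40}{3}\right) = 3718 - \left(- \frac{7}{3} + \frac{40}{3}\right) = 3718 - 11 = 3707$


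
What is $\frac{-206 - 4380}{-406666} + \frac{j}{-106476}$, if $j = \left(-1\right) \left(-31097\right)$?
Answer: $- \frac{6078896833}{21650084508} \approx -0.28078$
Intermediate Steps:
$j = 31097$
$\frac{-206 - 4380}{-406666} + \frac{j}{-106476} = \frac{-206 - 4380}{-406666} + \frac{31097}{-106476} = \left(-206 - 4380\right) \left(- \frac{1}{406666}\right) + 31097 \left(- \frac{1}{106476}\right) = \left(-4586\right) \left(- \frac{1}{406666}\right) - \frac{31097}{106476} = \frac{2293}{203333} - \frac{31097}{106476} = - \frac{6078896833}{21650084508}$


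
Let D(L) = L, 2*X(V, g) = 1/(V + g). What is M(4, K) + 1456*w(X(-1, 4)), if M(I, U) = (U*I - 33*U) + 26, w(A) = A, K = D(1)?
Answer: 719/3 ≈ 239.67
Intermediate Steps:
X(V, g) = 1/(2*(V + g))
K = 1
M(I, U) = 26 - 33*U + I*U (M(I, U) = (I*U - 33*U) + 26 = (-33*U + I*U) + 26 = 26 - 33*U + I*U)
M(4, K) + 1456*w(X(-1, 4)) = (26 - 33*1 + 4*1) + 1456*(1/(2*(-1 + 4))) = (26 - 33 + 4) + 1456*((½)/3) = -3 + 1456*((½)*(⅓)) = -3 + 1456*(⅙) = -3 + 728/3 = 719/3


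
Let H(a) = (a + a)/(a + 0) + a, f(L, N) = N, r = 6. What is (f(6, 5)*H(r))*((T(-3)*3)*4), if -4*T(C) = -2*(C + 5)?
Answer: 480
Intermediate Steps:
T(C) = 5/2 + C/2 (T(C) = -(-1)*(C + 5)/2 = -(-1)*(5 + C)/2 = -(-10 - 2*C)/4 = 5/2 + C/2)
H(a) = 2 + a (H(a) = (2*a)/a + a = 2 + a)
(f(6, 5)*H(r))*((T(-3)*3)*4) = (5*(2 + 6))*(((5/2 + (1/2)*(-3))*3)*4) = (5*8)*(((5/2 - 3/2)*3)*4) = 40*((1*3)*4) = 40*(3*4) = 40*12 = 480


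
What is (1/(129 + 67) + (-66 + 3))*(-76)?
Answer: 234593/49 ≈ 4787.6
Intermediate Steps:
(1/(129 + 67) + (-66 + 3))*(-76) = (1/196 - 63)*(-76) = -12347/196*(-76) = 234593/49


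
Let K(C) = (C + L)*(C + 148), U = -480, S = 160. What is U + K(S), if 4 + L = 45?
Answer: 61428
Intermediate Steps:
L = 41 (L = -4 + 45 = 41)
K(C) = (41 + C)*(148 + C) (K(C) = (C + 41)*(C + 148) = (41 + C)*(148 + C))
U + K(S) = -480 + (6068 + 160² + 189*160) = -480 + (6068 + 25600 + 30240) = -480 + 61908 = 61428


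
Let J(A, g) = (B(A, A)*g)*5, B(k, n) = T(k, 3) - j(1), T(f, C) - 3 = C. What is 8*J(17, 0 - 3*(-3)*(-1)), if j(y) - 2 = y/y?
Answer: -1080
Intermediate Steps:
T(f, C) = 3 + C
j(y) = 3 (j(y) = 2 + y/y = 2 + 1 = 3)
B(k, n) = 3 (B(k, n) = (3 + 3) - 1*3 = 6 - 3 = 3)
J(A, g) = 15*g (J(A, g) = (3*g)*5 = 15*g)
8*J(17, 0 - 3*(-3)*(-1)) = 8*(15*(0 - 3*(-3)*(-1))) = 8*(15*(0 + 9*(-1))) = 8*(15*(0 - 9)) = 8*(15*(-9)) = 8*(-135) = -1080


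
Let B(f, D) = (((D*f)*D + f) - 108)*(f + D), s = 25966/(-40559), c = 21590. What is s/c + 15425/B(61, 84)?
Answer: 1188682198342/5464480296317905 ≈ 0.00021753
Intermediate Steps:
s = -25966/40559 (s = 25966*(-1/40559) = -25966/40559 ≈ -0.64020)
B(f, D) = (D + f)*(-108 + f + f*D²) (B(f, D) = ((f*D² + f) - 108)*(D + f) = ((f + f*D²) - 108)*(D + f) = (-108 + f + f*D²)*(D + f) = (D + f)*(-108 + f + f*D²))
s/c + 15425/B(61, 84) = -25966/40559/21590 + 15425/(61² - 108*84 - 108*61 + 84*61 + 61*84³ + 84²*61²) = -25966/40559*1/21590 + 15425/(3721 - 9072 - 6588 + 5124 + 61*592704 + 7056*3721) = -12983/437834405 + 15425/(3721 - 9072 - 6588 + 5124 + 36154944 + 26255376) = -12983/437834405 + 15425/62403505 = -12983/437834405 + 15425*(1/62403505) = -12983/437834405 + 3085/12480701 = 1188682198342/5464480296317905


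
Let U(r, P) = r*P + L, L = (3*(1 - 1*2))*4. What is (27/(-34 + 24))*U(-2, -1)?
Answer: 27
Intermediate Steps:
L = -12 (L = (3*(1 - 2))*4 = (3*(-1))*4 = -3*4 = -12)
U(r, P) = -12 + P*r (U(r, P) = r*P - 12 = P*r - 12 = -12 + P*r)
(27/(-34 + 24))*U(-2, -1) = (27/(-34 + 24))*(-12 - 1*(-2)) = (27/(-10))*(-12 + 2) = -1/10*27*(-10) = -27/10*(-10) = 27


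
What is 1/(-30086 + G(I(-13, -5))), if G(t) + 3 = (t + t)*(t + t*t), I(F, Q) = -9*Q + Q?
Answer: 1/101111 ≈ 9.8901e-6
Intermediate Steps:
I(F, Q) = -8*Q
G(t) = -3 + 2*t*(t + t**2) (G(t) = -3 + (t + t)*(t + t*t) = -3 + (2*t)*(t + t**2) = -3 + 2*t*(t + t**2))
1/(-30086 + G(I(-13, -5))) = 1/(-30086 + (-3 + 2*(-8*(-5))**2 + 2*(-8*(-5))**3)) = 1/(-30086 + (-3 + 2*40**2 + 2*40**3)) = 1/(-30086 + (-3 + 2*1600 + 2*64000)) = 1/(-30086 + (-3 + 3200 + 128000)) = 1/(-30086 + 131197) = 1/101111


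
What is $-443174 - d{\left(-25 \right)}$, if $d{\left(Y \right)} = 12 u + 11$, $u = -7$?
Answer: $-443101$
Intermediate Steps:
$d{\left(Y \right)} = -73$ ($d{\left(Y \right)} = 12 \left(-7\right) + 11 = -84 + 11 = -73$)
$-443174 - d{\left(-25 \right)} = -443174 - -73 = -443174 + 73 = -443101$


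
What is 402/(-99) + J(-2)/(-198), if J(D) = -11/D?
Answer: -1619/396 ≈ -4.0884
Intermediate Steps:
402/(-99) + J(-2)/(-198) = 402/(-99) - 11/(-2)/(-198) = 402*(-1/99) - 11*(-½)*(-1/198) = -134/33 + (11/2)*(-1/198) = -134/33 - 1/36 = -1619/396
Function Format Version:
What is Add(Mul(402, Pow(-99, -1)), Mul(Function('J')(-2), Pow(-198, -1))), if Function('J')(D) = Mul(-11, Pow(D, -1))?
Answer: Rational(-1619, 396) ≈ -4.0884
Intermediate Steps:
Add(Mul(402, Pow(-99, -1)), Mul(Function('J')(-2), Pow(-198, -1))) = Add(Mul(402, Pow(-99, -1)), Mul(Mul(-11, Pow(-2, -1)), Pow(-198, -1))) = Add(Mul(402, Rational(-1, 99)), Mul(Mul(-11, Rational(-1, 2)), Rational(-1, 198))) = Add(Rational(-134, 33), Mul(Rational(11, 2), Rational(-1, 198))) = Add(Rational(-134, 33), Rational(-1, 36)) = Rational(-1619, 396)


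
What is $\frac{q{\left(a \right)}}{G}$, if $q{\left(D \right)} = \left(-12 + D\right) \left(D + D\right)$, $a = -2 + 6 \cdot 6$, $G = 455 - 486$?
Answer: $- \frac{1496}{31} \approx -48.258$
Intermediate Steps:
$G = -31$ ($G = 455 - 486 = -31$)
$a = 34$ ($a = -2 + 36 = 34$)
$q{\left(D \right)} = 2 D \left(-12 + D\right)$ ($q{\left(D \right)} = \left(-12 + D\right) 2 D = 2 D \left(-12 + D\right)$)
$\frac{q{\left(a \right)}}{G} = \frac{2 \cdot 34 \left(-12 + 34\right)}{-31} = 2 \cdot 34 \cdot 22 \left(- \frac{1}{31}\right) = 1496 \left(- \frac{1}{31}\right) = - \frac{1496}{31}$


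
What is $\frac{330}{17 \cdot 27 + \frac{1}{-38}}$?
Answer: $\frac{12540}{17441} \approx 0.719$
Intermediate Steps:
$\frac{330}{17 \cdot 27 + \frac{1}{-38}} = \frac{330}{459 - \frac{1}{38}} = \frac{330}{\frac{17441}{38}} = 330 \cdot \frac{38}{17441} = \frac{12540}{17441}$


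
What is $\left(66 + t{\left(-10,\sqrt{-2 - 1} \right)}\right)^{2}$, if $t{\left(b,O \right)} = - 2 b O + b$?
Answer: $1936 + 2240 i \sqrt{3} \approx 1936.0 + 3879.8 i$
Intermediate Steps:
$t{\left(b,O \right)} = b - 2 O b$ ($t{\left(b,O \right)} = - 2 O b + b = b - 2 O b$)
$\left(66 + t{\left(-10,\sqrt{-2 - 1} \right)}\right)^{2} = \left(66 - 10 \left(1 - 2 \sqrt{-2 - 1}\right)\right)^{2} = \left(66 - 10 \left(1 - 2 \sqrt{-3}\right)\right)^{2} = \left(66 - 10 \left(1 - 2 i \sqrt{3}\right)\right)^{2} = \left(66 - \left(10 - 20 i \sqrt{3}\right)\right)^{2} = \left(56 + 20 i \sqrt{3}\right)^{2}$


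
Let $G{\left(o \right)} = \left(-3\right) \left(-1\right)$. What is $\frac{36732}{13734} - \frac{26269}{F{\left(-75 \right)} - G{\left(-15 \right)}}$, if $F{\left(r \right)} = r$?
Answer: $\frac{20202419}{59514} \approx 339.46$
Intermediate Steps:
$G{\left(o \right)} = 3$
$\frac{36732}{13734} - \frac{26269}{F{\left(-75 \right)} - G{\left(-15 \right)}} = \frac{36732}{13734} - \frac{26269}{-75 - 3} = 36732 \cdot \frac{1}{13734} - \frac{26269}{-75 - 3} = \frac{6122}{2289} - \frac{26269}{-78} = \frac{6122}{2289} - - \frac{26269}{78} = \frac{6122}{2289} + \frac{26269}{78} = \frac{20202419}{59514}$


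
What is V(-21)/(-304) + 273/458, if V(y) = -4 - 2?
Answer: 21435/34808 ≈ 0.61581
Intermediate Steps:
V(y) = -6
V(-21)/(-304) + 273/458 = -6/(-304) + 273/458 = -6*(-1/304) + 273*(1/458) = 3/152 + 273/458 = 21435/34808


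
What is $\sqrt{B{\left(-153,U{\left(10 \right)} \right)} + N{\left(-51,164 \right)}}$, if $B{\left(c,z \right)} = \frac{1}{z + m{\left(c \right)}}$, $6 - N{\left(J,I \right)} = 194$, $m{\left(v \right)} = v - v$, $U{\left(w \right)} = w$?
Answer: $\frac{i \sqrt{18790}}{10} \approx 13.708 i$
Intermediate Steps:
$m{\left(v \right)} = 0$
$N{\left(J,I \right)} = -188$ ($N{\left(J,I \right)} = 6 - 194 = -188$)
$B{\left(c,z \right)} = \frac{1}{z}$ ($B{\left(c,z \right)} = \frac{1}{z + 0} = \frac{1}{z}$)
$\sqrt{B{\left(-153,U{\left(10 \right)} \right)} + N{\left(-51,164 \right)}} = \sqrt{\frac{1}{10} - 188} = \sqrt{- \frac{1879}{10}} = \frac{i \sqrt{18790}}{10}$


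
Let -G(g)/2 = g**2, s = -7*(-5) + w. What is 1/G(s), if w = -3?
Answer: -1/2048 ≈ -0.00048828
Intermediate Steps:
s = 32 (s = -7*(-5) - 3 = 35 - 3 = 32)
G(g) = -2*g**2
1/G(s) = 1/(-2*32**2) = 1/(-2*1024) = 1/(-2048) = -1/2048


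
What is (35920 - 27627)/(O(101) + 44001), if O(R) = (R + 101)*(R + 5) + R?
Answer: 8293/65514 ≈ 0.12658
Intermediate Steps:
O(R) = R + (5 + R)*(101 + R) (O(R) = (101 + R)*(5 + R) + R = (5 + R)*(101 + R) + R = R + (5 + R)*(101 + R))
(35920 - 27627)/(O(101) + 44001) = (35920 - 27627)/((505 + 101² + 107*101) + 44001) = 8293/((505 + 10201 + 10807) + 44001) = 8293/(21513 + 44001) = 8293/65514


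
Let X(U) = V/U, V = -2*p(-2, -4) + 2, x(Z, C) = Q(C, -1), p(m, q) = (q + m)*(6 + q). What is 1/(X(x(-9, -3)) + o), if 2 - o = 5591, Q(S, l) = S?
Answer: -3/16793 ≈ -0.00017865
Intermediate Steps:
o = -5589 (o = 2 - 1*5591 = 2 - 5591 = -5589)
p(m, q) = (6 + q)*(m + q) (p(m, q) = (m + q)*(6 + q) = (6 + q)*(m + q))
x(Z, C) = C
V = 26 (V = -2*((-4)**2 + 6*(-2) + 6*(-4) - 2*(-4)) + 2 = -2*(16 - 12 - 24 + 8) + 2 = -2*(-12) + 2 = 24 + 2 = 26)
X(U) = 26/U
1/(X(x(-9, -3)) + o) = 1/(26/(-3) - 5589) = 1/(26*(-1/3) - 5589) = 1/(-26/3 - 5589) = 1/(-16793/3) = -3/16793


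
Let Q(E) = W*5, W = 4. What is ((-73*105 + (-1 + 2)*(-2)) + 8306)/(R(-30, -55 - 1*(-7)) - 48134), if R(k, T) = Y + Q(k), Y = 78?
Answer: -213/16012 ≈ -0.013303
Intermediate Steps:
Q(E) = 20 (Q(E) = 4*5 = 20)
R(k, T) = 98 (R(k, T) = 78 + 20 = 98)
((-73*105 + (-1 + 2)*(-2)) + 8306)/(R(-30, -55 - 1*(-7)) - 48134) = ((-73*105 + (-1 + 2)*(-2)) + 8306)/(98 - 48134) = ((-7665 + 1*(-2)) + 8306)/(-48036) = ((-7665 - 2) + 8306)*(-1/48036) = (-7667 + 8306)*(-1/48036) = 639*(-1/48036) = -213/16012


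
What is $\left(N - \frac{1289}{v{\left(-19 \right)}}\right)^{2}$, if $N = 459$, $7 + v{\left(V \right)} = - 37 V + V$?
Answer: $\frac{95761778116}{458329} \approx 2.0894 \cdot 10^{5}$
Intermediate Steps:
$v{\left(V \right)} = -7 - 36 V$ ($v{\left(V \right)} = -7 + \left(- 37 V + V\right) = -7 - 36 V$)
$\left(N - \frac{1289}{v{\left(-19 \right)}}\right)^{2} = \left(459 - \frac{1289}{-7 - -684}\right)^{2} = \left(459 - \frac{1289}{-7 + 684}\right)^{2} = \left(459 - \frac{1289}{677}\right)^{2} = \left(\frac{309454}{677}\right)^{2} = \frac{95761778116}{458329}$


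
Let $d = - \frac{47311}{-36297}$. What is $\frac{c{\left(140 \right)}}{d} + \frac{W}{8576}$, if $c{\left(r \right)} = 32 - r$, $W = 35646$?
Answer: $- \frac{15966061935}{202869568} \approx -78.701$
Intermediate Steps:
$d = \frac{47311}{36297}$ ($d = \left(-47311\right) \left(- \frac{1}{36297}\right) = \frac{47311}{36297} \approx 1.3034$)
$\frac{c{\left(140 \right)}}{d} + \frac{W}{8576} = \frac{32 - 140}{\frac{47311}{36297}} + \frac{35646}{8576} = \left(32 - 140\right) \frac{36297}{47311} + 35646 \cdot \frac{1}{8576} = \left(-108\right) \frac{36297}{47311} + \frac{17823}{4288} = - \frac{3920076}{47311} + \frac{17823}{4288} = - \frac{15966061935}{202869568}$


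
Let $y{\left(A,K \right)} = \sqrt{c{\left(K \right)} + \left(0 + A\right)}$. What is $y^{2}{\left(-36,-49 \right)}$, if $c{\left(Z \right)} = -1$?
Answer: $-37$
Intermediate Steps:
$y{\left(A,K \right)} = \sqrt{-1 + A}$ ($y{\left(A,K \right)} = \sqrt{-1 + \left(0 + A\right)} = \sqrt{-1 + A}$)
$y^{2}{\left(-36,-49 \right)} = \left(\sqrt{-1 - 36}\right)^{2} = \left(\sqrt{-37}\right)^{2} = \left(i \sqrt{37}\right)^{2} = -37$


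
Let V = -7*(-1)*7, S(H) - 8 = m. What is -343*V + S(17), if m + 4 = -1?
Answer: -16804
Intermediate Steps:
m = -5 (m = -4 - 1 = -5)
S(H) = 3 (S(H) = 8 - 5 = 3)
V = 49 (V = 7*7 = 49)
-343*V + S(17) = -343*49 + 3 = -16807 + 3 = -16804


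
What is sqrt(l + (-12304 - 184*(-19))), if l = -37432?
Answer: 68*I*sqrt(10) ≈ 215.03*I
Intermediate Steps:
sqrt(l + (-12304 - 184*(-19))) = sqrt(-37432 + (-12304 - 184*(-19))) = sqrt(-37432 + (-12304 - 1*(-3496))) = sqrt(-37432 + (-12304 + 3496)) = sqrt(-37432 - 8808) = sqrt(-46240) = 68*I*sqrt(10)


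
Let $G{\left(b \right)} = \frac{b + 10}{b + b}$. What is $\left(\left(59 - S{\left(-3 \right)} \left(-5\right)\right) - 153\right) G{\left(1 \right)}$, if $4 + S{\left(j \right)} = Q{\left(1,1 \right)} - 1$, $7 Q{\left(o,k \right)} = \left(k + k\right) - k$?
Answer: $- \frac{4554}{7} \approx -650.57$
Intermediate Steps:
$G{\left(b \right)} = \frac{10 + b}{2 b}$
$Q{\left(o,k \right)} = \frac{k}{7}$ ($Q{\left(o,k \right)} = \frac{\left(k + k\right) - k}{7} = \frac{2 k - k}{7} = \frac{k}{7}$)
$S{\left(j \right)} = - \frac{34}{7}$ ($S{\left(j \right)} = -4 + \left(\frac{1}{7} \cdot 1 - 1\right) = -4 + \left(\frac{1}{7} - 1\right) = -4 - \frac{6}{7} = - \frac{34}{7}$)
$\left(\left(59 - S{\left(-3 \right)} \left(-5\right)\right) - 153\right) G{\left(1 \right)} = \left(\left(59 - \left(- \frac{34}{7}\right) \left(-5\right)\right) - 153\right) \frac{10 + 1}{2 \cdot 1} = \left(\left(59 - \frac{170}{7}\right) - 153\right) \frac{1}{2} \cdot 1 \cdot 11 = \left(\left(59 - \frac{170}{7}\right) - 153\right) \frac{11}{2} = \left(\frac{243}{7} - 153\right) \frac{11}{2} = \left(- \frac{828}{7}\right) \frac{11}{2} = - \frac{4554}{7}$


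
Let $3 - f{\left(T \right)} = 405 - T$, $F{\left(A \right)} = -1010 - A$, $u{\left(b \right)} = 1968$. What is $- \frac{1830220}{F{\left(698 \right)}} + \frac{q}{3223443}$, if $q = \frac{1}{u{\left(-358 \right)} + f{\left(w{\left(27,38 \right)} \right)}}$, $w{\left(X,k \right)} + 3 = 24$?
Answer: $\frac{334381458140026}{312051846501} \approx 1071.6$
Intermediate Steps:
$w{\left(X,k \right)} = 21$ ($w{\left(X,k \right)} = -3 + 24 = 21$)
$f{\left(T \right)} = -402 + T$ ($f{\left(T \right)} = 3 - \left(405 - T\right) = 3 + \left(-405 + T\right) = -402 + T$)
$q = \frac{1}{1587}$ ($q = \frac{1}{1968 + \left(-402 + 21\right)} = \frac{1}{1968 - 381} = \frac{1}{1587} \approx 0.00063012$)
$- \frac{1830220}{F{\left(698 \right)}} + \frac{q}{3223443} = - \frac{1830220}{-1010 - 698} + \frac{1}{1587 \cdot 3223443} = - \frac{1830220}{-1010 - 698} + \frac{1}{1587} \cdot \frac{1}{3223443} = - \frac{1830220}{-1708} + \frac{1}{5115604041} = \left(-1830220\right) \left(- \frac{1}{1708}\right) + \frac{1}{5115604041} = \frac{65365}{61} + \frac{1}{5115604041} = \frac{334381458140026}{312051846501}$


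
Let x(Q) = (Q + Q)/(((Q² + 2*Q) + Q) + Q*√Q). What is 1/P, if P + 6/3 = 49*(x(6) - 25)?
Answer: -91143/110759851 + 98*√6/110759851 ≈ -0.00082072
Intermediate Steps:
x(Q) = 2*Q/(Q² + Q^(3/2) + 3*Q) (x(Q) = (2*Q)/((Q² + 3*Q) + Q^(3/2)) = (2*Q)/(Q² + Q^(3/2) + 3*Q) = 2*Q/(Q² + Q^(3/2) + 3*Q))
P = -1227 + 588/(54 + 6*√6) (P = -2 + 49*(2*6/(6² + 6^(3/2) + 3*6) - 25) = -2 + 49*(2*6/(36 + 6*√6 + 18) - 25) = -2 + 49*(2*6/(54 + 6*√6) - 25) = -2 + 49*(12/(54 + 6*√6) - 25) = -2 + 49*(-25 + 12/(54 + 6*√6)) = -2 + (-1225 + 588/(54 + 6*√6)) = -1227 + 588/(54 + 6*√6) ≈ -1218.4)
1/P = 1/(-30381/25 - 98*√6/75)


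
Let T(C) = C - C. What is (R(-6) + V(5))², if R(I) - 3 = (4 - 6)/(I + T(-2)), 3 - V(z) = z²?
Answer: 3136/9 ≈ 348.44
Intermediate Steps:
T(C) = 0
V(z) = 3 - z²
R(I) = 3 - 2/I (R(I) = 3 + (4 - 6)/(I + 0) = 3 - 2/I)
(R(-6) + V(5))² = ((3 - 2/(-6)) + (3 - 1*5²))² = ((3 - 2*(-⅙)) + (3 - 1*25))² = ((3 + ⅓) + (3 - 25))² = (10/3 - 22)² = (-56/3)² = 3136/9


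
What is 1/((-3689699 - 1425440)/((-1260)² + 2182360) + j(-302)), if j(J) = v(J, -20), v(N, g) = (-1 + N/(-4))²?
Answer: 3769960/20919105351 ≈ 0.00018022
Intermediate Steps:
v(N, g) = (-1 - N/4)² (v(N, g) = (-1 + N*(-¼))² = (-1 - N/4)²)
j(J) = (4 + J)²/16
1/((-3689699 - 1425440)/((-1260)² + 2182360) + j(-302)) = 1/((-3689699 - 1425440)/((-1260)² + 2182360) + (4 - 302)²/16) = 1/(-5115139/(1587600 + 2182360) + (1/16)*(-298)²) = 1/(-5115139/3769960 + (1/16)*88804) = 1/(-5115139*1/3769960 + 22201/4) = 1/(-5115139/3769960 + 22201/4) = 1/(20919105351/3769960) = 3769960/20919105351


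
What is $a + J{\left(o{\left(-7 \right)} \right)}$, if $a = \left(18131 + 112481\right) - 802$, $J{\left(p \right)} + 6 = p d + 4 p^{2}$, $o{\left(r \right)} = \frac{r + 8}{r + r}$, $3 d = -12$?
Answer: $\frac{6360411}{49} \approx 1.298 \cdot 10^{5}$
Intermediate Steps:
$d = -4$ ($d = \frac{1}{3} \left(-12\right) = -4$)
$o{\left(r \right)} = \frac{8 + r}{2 r}$
$J{\left(p \right)} = -6 - 4 p + 4 p^{2}$ ($J{\left(p \right)} = -6 + \left(p \left(-4\right) + 4 p^{2}\right) = -6 + \left(- 4 p + 4 p^{2}\right) = -6 - 4 p + 4 p^{2}$)
$a = 129810$ ($a = 130612 - 802 = 129810$)
$a + J{\left(o{\left(-7 \right)} \right)} = 129810 - \left(6 - 4 \frac{\left(8 - 7\right)^{2}}{196} + 4 \cdot \frac{1}{2} \frac{1}{-7} \left(8 - 7\right)\right) = 129810 - \left(6 - \frac{1}{49} + 4 \cdot \frac{1}{2} \left(- \frac{1}{7}\right) 1\right) = 129810 - \left(\frac{40}{7} - \frac{1}{49}\right) = 129810 + \left(-6 + \frac{2}{7} + 4 \cdot \frac{1}{196}\right) = 129810 + \left(-6 + \frac{2}{7} + \frac{1}{49}\right) = 129810 - \frac{279}{49} = \frac{6360411}{49}$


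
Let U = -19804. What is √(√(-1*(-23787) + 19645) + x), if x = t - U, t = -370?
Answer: √(19434 + 2*√10858) ≈ 140.15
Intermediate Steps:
x = 19434 (x = -370 - 1*(-19804) = -370 + 19804 = 19434)
√(√(-1*(-23787) + 19645) + x) = √(√(-1*(-23787) + 19645) + 19434) = √(√(23787 + 19645) + 19434) = √(√43432 + 19434) = √(2*√10858 + 19434) = √(19434 + 2*√10858)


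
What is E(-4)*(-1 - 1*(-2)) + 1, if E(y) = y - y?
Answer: 1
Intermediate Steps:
E(y) = 0
E(-4)*(-1 - 1*(-2)) + 1 = 0*(-1 - 1*(-2)) + 1 = 0*(-1 + 2) + 1 = 0*1 + 1 = 0 + 1 = 1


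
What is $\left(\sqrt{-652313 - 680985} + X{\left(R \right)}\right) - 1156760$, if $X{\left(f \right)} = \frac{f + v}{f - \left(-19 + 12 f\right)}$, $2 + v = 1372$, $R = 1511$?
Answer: $- \frac{19204532401}{16602} + i \sqrt{1333298} \approx -1.1568 \cdot 10^{6} + 1154.7 i$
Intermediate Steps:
$v = 1370$ ($v = -2 + 1372 = 1370$)
$X{\left(f \right)} = \frac{1370 + f}{19 - 11 f}$ ($X{\left(f \right)} = \frac{f + 1370}{f - \left(-19 + 12 f\right)} = \frac{1370 + f}{19 - 11 f}$)
$\left(\sqrt{-652313 - 680985} + X{\left(R \right)}\right) - 1156760 = \left(\sqrt{-652313 - 680985} + \frac{-1370 - 1511}{-19 + 11 \cdot 1511}\right) - 1156760 = \left(\sqrt{-1333298} + \frac{-1370 - 1511}{-19 + 16621}\right) - 1156760 = \left(i \sqrt{1333298} + \frac{1}{16602} \left(-2881\right)\right) - 1156760 = \left(i \sqrt{1333298} - \frac{2881}{16602}\right) - 1156760 = \left(- \frac{2881}{16602} + i \sqrt{1333298}\right) - 1156760 = - \frac{19204532401}{16602} + i \sqrt{1333298}$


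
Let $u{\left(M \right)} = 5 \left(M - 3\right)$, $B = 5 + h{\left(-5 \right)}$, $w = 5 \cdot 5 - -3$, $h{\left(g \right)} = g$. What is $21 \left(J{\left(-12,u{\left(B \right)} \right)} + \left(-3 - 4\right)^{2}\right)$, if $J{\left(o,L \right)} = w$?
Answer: $1617$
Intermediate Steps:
$w = 28$ ($w = 25 + 3 = 28$)
$B = 0$ ($B = 5 - 5 = 0$)
$u{\left(M \right)} = -15 + 5 M$ ($u{\left(M \right)} = 5 \left(-3 + M\right) = -15 + 5 M$)
$J{\left(o,L \right)} = 28$
$21 \left(J{\left(-12,u{\left(B \right)} \right)} + \left(-3 - 4\right)^{2}\right) = 21 \left(28 + \left(-3 - 4\right)^{2}\right) = 21 \left(28 + \left(-7\right)^{2}\right) = 21 \left(28 + 49\right) = 21 \cdot 77 = 1617$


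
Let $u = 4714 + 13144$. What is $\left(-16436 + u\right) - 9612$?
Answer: $-8190$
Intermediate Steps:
$u = 17858$
$\left(-16436 + u\right) - 9612 = \left(-16436 + 17858\right) - 9612 = 1422 - 9612 = -8190$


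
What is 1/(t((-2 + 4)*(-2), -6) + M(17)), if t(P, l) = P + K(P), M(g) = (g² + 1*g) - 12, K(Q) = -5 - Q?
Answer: 1/289 ≈ 0.0034602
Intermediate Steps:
M(g) = -12 + g + g² (M(g) = (g² + g) - 12 = (g + g²) - 12 = -12 + g + g²)
t(P, l) = -5 (t(P, l) = P + (-5 - P) = -5)
1/(t((-2 + 4)*(-2), -6) + M(17)) = 1/(-5 + (-12 + 17 + 17²)) = 1/(-5 + (-12 + 17 + 289)) = 1/(-5 + 294) = 1/289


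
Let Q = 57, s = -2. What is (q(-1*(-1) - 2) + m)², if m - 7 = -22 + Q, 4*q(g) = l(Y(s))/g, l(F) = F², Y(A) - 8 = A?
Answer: 1089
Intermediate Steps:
Y(A) = 8 + A
q(g) = 9/g (q(g) = ((8 - 2)²/g)/4 = (6²/g)/4 = (36/g)/4 = 9/g)
m = 42 (m = 7 + (-22 + 57) = 7 + 35 = 42)
(q(-1*(-1) - 2) + m)² = (9/(-1*(-1) - 2) + 42)² = (9/(1 - 2) + 42)² = (9/(-1) + 42)² = (9*(-1) + 42)² = (-9 + 42)² = 33² = 1089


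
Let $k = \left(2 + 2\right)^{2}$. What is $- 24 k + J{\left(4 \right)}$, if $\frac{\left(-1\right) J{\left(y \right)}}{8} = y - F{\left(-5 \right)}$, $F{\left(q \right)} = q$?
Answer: $-456$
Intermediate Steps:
$k = 16$ ($k = 4^{2} = 16$)
$J{\left(y \right)} = -40 - 8 y$ ($J{\left(y \right)} = - 8 \left(y - -5\right) = - 8 \left(y + 5\right) = - 8 \left(5 + y\right) = -40 - 8 y$)
$- 24 k + J{\left(4 \right)} = \left(-24\right) 16 - 72 = -384 - 72 = -456$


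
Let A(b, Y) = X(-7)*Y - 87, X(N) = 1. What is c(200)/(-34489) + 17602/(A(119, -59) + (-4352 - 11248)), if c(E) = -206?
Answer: -301915851/271531897 ≈ -1.1119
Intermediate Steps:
A(b, Y) = -87 + Y (A(b, Y) = 1*Y - 87 = Y - 87 = -87 + Y)
c(200)/(-34489) + 17602/(A(119, -59) + (-4352 - 11248)) = -206/(-34489) + 17602/((-87 - 59) + (-4352 - 11248)) = -206*(-1/34489) + 17602/(-146 - 15600) = 206/34489 + 17602/(-15746) = 206/34489 + 17602*(-1/15746) = 206/34489 - 8801/7873 = -301915851/271531897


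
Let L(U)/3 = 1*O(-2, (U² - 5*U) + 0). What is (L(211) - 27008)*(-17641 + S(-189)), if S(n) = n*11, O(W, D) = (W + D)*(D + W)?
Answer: -111759764953600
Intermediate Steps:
O(W, D) = (D + W)² (O(W, D) = (D + W)*(D + W) = (D + W)²)
S(n) = 11*n
L(U) = 3*(-2 + U² - 5*U)² (L(U) = 3*(1*(((U² - 5*U) + 0) - 2)²) = 3*(1*((U² - 5*U) - 2)²) = 3*(1*(-2 + U² - 5*U)²) = 3*(-2 + U² - 5*U)²)
(L(211) - 27008)*(-17641 + S(-189)) = (3*(-2 + 211*(-5 + 211))² - 27008)*(-17641 + 11*(-189)) = (3*(-2 + 211*206)² - 27008)*(-17641 - 2079) = (3*(-2 + 43466)² - 27008)*(-19720) = (3*43464² - 27008)*(-19720) = (3*1889119296 - 27008)*(-19720) = (5667357888 - 27008)*(-19720) = 5667330880*(-19720) = -111759764953600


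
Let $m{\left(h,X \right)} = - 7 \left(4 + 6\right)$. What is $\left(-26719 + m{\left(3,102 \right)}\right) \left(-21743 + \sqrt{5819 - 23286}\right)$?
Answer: $582473227 - 26789 i \sqrt{17467} \approx 5.8247 \cdot 10^{8} - 3.5405 \cdot 10^{6} i$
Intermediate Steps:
$m{\left(h,X \right)} = -70$ ($m{\left(h,X \right)} = \left(-7\right) 10 = -70$)
$\left(-26719 + m{\left(3,102 \right)}\right) \left(-21743 + \sqrt{5819 - 23286}\right) = \left(-26719 - 70\right) \left(-21743 + \sqrt{5819 - 23286}\right) = - 26789 \left(-21743 + \sqrt{-17467}\right) = - 26789 \left(-21743 + i \sqrt{17467}\right) = 582473227 - 26789 i \sqrt{17467}$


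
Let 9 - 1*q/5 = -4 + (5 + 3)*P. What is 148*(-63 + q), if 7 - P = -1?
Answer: -47064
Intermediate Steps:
P = 8 (P = 7 - 1*(-1) = 7 + 1 = 8)
q = -255 (q = 45 - 5*(-4 + (5 + 3)*8) = 45 - 5*(-4 + 8*8) = 45 - 5*(-4 + 64) = 45 - 5*60 = 45 - 300 = -255)
148*(-63 + q) = 148*(-63 - 255) = 148*(-318) = -47064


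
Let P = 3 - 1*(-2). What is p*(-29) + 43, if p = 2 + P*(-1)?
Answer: 130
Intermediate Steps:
P = 5 (P = 3 + 2 = 5)
p = -3 (p = 2 + 5*(-1) = 2 - 5 = -3)
p*(-29) + 43 = -3*(-29) + 43 = 87 + 43 = 130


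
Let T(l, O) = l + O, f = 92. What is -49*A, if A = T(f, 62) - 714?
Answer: 27440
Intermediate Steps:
T(l, O) = O + l
A = -560 (A = (62 + 92) - 714 = 154 - 714 = -560)
-49*A = -49*(-560) = 27440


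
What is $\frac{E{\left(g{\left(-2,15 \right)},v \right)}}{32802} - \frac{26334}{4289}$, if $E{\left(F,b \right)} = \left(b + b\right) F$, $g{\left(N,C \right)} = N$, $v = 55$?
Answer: $- \frac{39306884}{6394899} \approx -6.1466$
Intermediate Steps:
$E{\left(F,b \right)} = 2 F b$ ($E{\left(F,b \right)} = 2 b F = 2 F b$)
$\frac{E{\left(g{\left(-2,15 \right)},v \right)}}{32802} - \frac{26334}{4289} = \frac{2 \left(-2\right) 55}{32802} - \frac{26334}{4289} = \left(-220\right) \frac{1}{32802} - \frac{26334}{4289} = - \frac{10}{1491} - \frac{26334}{4289} = - \frac{39306884}{6394899}$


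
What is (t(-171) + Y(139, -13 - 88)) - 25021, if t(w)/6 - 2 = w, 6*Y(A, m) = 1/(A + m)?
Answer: -5935979/228 ≈ -26035.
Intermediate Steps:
Y(A, m) = 1/(6*(A + m))
t(w) = 12 + 6*w
(t(-171) + Y(139, -13 - 88)) - 25021 = ((12 + 6*(-171)) + 1/(6*(139 + (-13 - 88)))) - 25021 = ((12 - 1026) + 1/(6*(139 - 101))) - 25021 = (-1014 + (1/6)/38) - 25021 = (-1014 + (1/6)*(1/38)) - 25021 = (-1014 + 1/228) - 25021 = -231191/228 - 25021 = -5935979/228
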